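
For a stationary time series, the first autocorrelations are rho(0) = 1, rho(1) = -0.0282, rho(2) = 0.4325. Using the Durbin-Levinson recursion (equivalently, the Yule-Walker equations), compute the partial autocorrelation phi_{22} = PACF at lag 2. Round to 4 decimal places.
\phi_{22} = 0.4320

The PACF at lag k is phi_{kk}, the last component of the solution
to the Yule-Walker system G_k phi = r_k where
  (G_k)_{ij} = rho(|i - j|), (r_k)_i = rho(i), i,j = 1..k.
Equivalently, Durbin-Levinson gives phi_{kk} iteratively:
  phi_{11} = rho(1)
  phi_{kk} = [rho(k) - sum_{j=1..k-1} phi_{k-1,j} rho(k-j)]
            / [1 - sum_{j=1..k-1} phi_{k-1,j} rho(j)],
  phi_{k,j} = phi_{k-1,j} - phi_{kk} phi_{k-1,k-j},  j = 1..k-1.
Step k = 1:
  phi_11 = rho(1) = -0.0282.
Step k = 2:
  phi_22 = [rho(2) - phi_11 rho(1)] / [1 - phi_11 rho(1)] = [0.4325 - (-0.0282)(-0.0282)] / [1 - (-0.0282)(-0.0282)]
         = 0.43170476 / 0.99920476 = 0.432.
Therefore phi_{22} = 0.4320.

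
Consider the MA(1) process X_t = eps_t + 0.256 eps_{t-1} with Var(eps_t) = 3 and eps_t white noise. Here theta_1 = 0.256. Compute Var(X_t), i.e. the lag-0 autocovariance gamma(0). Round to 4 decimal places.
\gamma(0) = 3.1966

For an MA(q) process X_t = eps_t + sum_i theta_i eps_{t-i} with
Var(eps_t) = sigma^2, the variance is
  gamma(0) = sigma^2 * (1 + sum_i theta_i^2).
  sum_i theta_i^2 = (0.256)^2 = 0.065536.
  gamma(0) = 3 * (1 + 0.065536) = 3 * 1.065536 = 3.196608, which rounds to 3.1966.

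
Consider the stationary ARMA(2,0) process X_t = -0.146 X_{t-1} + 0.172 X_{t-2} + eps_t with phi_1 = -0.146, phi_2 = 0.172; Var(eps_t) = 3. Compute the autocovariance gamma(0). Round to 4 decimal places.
\gamma(0) = 3.1907

Multiply the model equation by X_{t-k} and take expectations. With theta_0 = psi_0 = 1 and psi_j the MA(infinity) weights, this gives
  gamma(k) - sum_i phi_i gamma(k-i) = c_k,
  c_k = sigma^2 * sum_{j=k..q} theta_j psi_{j-k}   (c_k = 0 for k > q),
using gamma(-m) = gamma(m).
Pure AR (q = 0): c_0 = sigma^2 = 3, c_k = 0 for k >= 1.
Equations for k = 0, 1, 2 (AR order 2, c_2 = 0):
  (E0) gamma(0) = phi_1 gamma(1) + phi_2 gamma(2) + c_0
  (E1) gamma(1) = phi_1 gamma(0) + phi_2 gamma(1) + c_1
  (E2) gamma(2) = phi_1 gamma(1) + phi_2 gamma(0)
From (E1): gamma(1) = A gamma(0) + B with
  A = phi_1 / (1 - phi_2) = -0.146 / 0.828 = -0.176329,   B = c_1 / (1 - phi_2) = 0 / 0.828 = 0.
Insert (E2) into (E0): gamma(0) (1 - phi_2^2) = phi_1 (1 + phi_2) gamma(1) + c_0.
  phi_1 (1 + phi_2) = (-0.146)(1.172) = -0.171112,   1 - phi_2^2 = 0.970416.
Replace gamma(1) by A gamma(0) + B and collect gamma(0):
  gamma(0) [0.970416 - (-0.171112)(-0.176329)] = c_0 = 3
  gamma(0) * 0.940244 = 3
  gamma(0) = 3 / 0.940244 = 3.190661.
Therefore gamma(0) = 3.1907 (to 4 decimal places).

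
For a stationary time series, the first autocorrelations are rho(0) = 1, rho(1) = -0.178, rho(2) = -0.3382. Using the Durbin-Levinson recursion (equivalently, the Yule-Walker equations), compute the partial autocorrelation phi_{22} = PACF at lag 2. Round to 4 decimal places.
\phi_{22} = -0.3820

The PACF at lag k is phi_{kk}, the last component of the solution
to the Yule-Walker system G_k phi = r_k where
  (G_k)_{ij} = rho(|i - j|), (r_k)_i = rho(i), i,j = 1..k.
Equivalently, Durbin-Levinson gives phi_{kk} iteratively:
  phi_{11} = rho(1)
  phi_{kk} = [rho(k) - sum_{j=1..k-1} phi_{k-1,j} rho(k-j)]
            / [1 - sum_{j=1..k-1} phi_{k-1,j} rho(j)],
  phi_{k,j} = phi_{k-1,j} - phi_{kk} phi_{k-1,k-j},  j = 1..k-1.
Step k = 1:
  phi_11 = rho(1) = -0.178.
Step k = 2:
  phi_22 = [rho(2) - phi_11 rho(1)] / [1 - phi_11 rho(1)] = [-0.3382 - (-0.178)(-0.178)] / [1 - (-0.178)(-0.178)]
         = -0.369884 / 0.968316 = -0.382.
Therefore phi_{22} = -0.3820.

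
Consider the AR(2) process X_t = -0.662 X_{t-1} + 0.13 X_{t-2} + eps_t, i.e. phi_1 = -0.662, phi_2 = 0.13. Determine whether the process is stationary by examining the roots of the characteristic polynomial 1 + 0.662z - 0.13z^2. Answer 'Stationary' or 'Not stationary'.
\text{Stationary}

The AR(p) characteristic polynomial is P(z) = 1 + 0.662z - 0.13z^2.
Stationarity requires all roots to lie outside the unit circle, i.e. |z| > 1 for every root.
Set 1 + (0.662) z + (-0.13) z^2 = 0, i.e. a z^2 + b z + c = 0 with a = -0.13, b = 0.662, c = 1.
Discriminant D = b^2 - 4ac = (0.662)^2 - 4*(-0.13)*1 = 0.438244 - (-0.52) = 0.958244.
D >= 0, so the roots are real: z = (-b +/- sqrt(D)) / (2a) = (-0.662 +/- 0.978899) / (-0.26).
  z_1 = (-0.662 + 0.978899) / (-0.26) = -1.2188,   |z_1| = 1.2188.
  z_2 = (-0.662 - 0.978899) / (-0.26) = 6.3112,   |z_2| = 6.3112.
Moduli of all roots: 1.2188, 6.3112.
All moduli strictly greater than 1? Yes.
Verdict: Stationary.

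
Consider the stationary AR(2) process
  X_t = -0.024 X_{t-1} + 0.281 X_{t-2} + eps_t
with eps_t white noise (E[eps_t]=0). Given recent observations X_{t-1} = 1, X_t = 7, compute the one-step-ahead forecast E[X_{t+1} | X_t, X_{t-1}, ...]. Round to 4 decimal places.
E[X_{t+1} \mid \mathcal F_t] = 0.1130

For an AR(p) model X_t = c + sum_i phi_i X_{t-i} + eps_t, the
one-step-ahead conditional mean is
  E[X_{t+1} | X_t, ...] = c + sum_i phi_i X_{t+1-i}.
Substitute known values:
  E[X_{t+1} | ...] = (-0.024) * (7) + (0.281) * (1)
                   = 0.1130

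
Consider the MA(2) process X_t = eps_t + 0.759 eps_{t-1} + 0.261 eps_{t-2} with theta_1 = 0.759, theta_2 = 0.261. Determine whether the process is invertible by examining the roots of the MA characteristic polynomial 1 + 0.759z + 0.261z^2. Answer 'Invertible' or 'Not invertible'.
\text{Invertible}

The MA(q) characteristic polynomial is P(z) = 1 + 0.759z + 0.261z^2.
Invertibility requires all roots to lie outside the unit circle, i.e. |z| > 1 for every root.
Set 1 + (0.759) z + (0.261) z^2 = 0, i.e. a z^2 + b z + c = 0 with a = 0.261, b = 0.759, c = 1.
Discriminant D = b^2 - 4ac = (0.759)^2 - 4*(0.261)*1 = 0.576081 - (1.044) = -0.467919.
D < 0, so the roots are the complex-conjugate pair z = (-b +/- i sqrt(-D)) / (2a) = -1.454 +/- 1.3104i.
For a conjugate pair |z|^2 = z * conj(z) = (product of roots) = c/a = 1/(0.261) = 3.831418, so |z| = sqrt(3.831418) = 1.9574 for both roots.
Moduli of all roots: 1.9574, 1.9574.
All moduli strictly greater than 1? Yes.
Verdict: Invertible.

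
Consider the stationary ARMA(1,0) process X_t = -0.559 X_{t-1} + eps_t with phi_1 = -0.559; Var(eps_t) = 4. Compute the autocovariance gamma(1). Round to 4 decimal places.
\gamma(1) = -3.2523

Multiply the model equation by X_{t-k} and take expectations. With theta_0 = psi_0 = 1 and psi_j the MA(infinity) weights, this gives
  gamma(k) - sum_i phi_i gamma(k-i) = c_k,
  c_k = sigma^2 * sum_{j=k..q} theta_j psi_{j-k}   (c_k = 0 for k > q),
using gamma(-m) = gamma(m).
Pure AR (q = 0): c_0 = sigma^2 = 4, c_k = 0 for k >= 1.
Equations for k = 0 and k = 1 (AR order 1):
  gamma(0) = phi_1 gamma(1) + c_0
  gamma(1) = phi_1 gamma(0) + c_1
Substituting the second into the first: gamma(0) (1 - phi_1^2) = c_0 + phi_1 c_1, so
  gamma(0) = c_0 / (1 - phi_1^2) = 4 / (1 - (-0.559)^2) = 4 / 0.687519 = 5.818021.
  gamma(1) = phi_1 gamma(0) = (-0.559)(5.818021) = -3.252274.
Therefore gamma(1) = -3.2523 (to 4 decimal places).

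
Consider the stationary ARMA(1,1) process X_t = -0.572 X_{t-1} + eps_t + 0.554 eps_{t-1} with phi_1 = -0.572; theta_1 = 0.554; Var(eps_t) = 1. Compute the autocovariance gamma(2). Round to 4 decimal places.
\gamma(2) = 0.0105

Multiply the model equation by X_{t-k} and take expectations. With theta_0 = psi_0 = 1 and psi_j the MA(infinity) weights, this gives
  gamma(k) - sum_i phi_i gamma(k-i) = c_k,
  c_k = sigma^2 * sum_{j=k..q} theta_j psi_{j-k}   (c_k = 0 for k > q),
using gamma(-m) = gamma(m).
psi-weights needed (psi_j = theta_j + sum_i phi_i psi_{j-i}):
  psi_1 = theta_1 + phi_1 = 0.554 + (-0.572) = -0.018
Right-hand sides:
  c_0 = sigma^2 (1 + theta_1 psi_1) = 1 * (1 + (0.554)(-0.018)) = 1 * 0.990028 = 0.990028
  c_1 = sigma^2 theta_1 = 1 * (0.554) = 0.554
  c_2 = 0
Equations for k = 0 and k = 1 (AR order 1):
  gamma(0) = phi_1 gamma(1) + c_0
  gamma(1) = phi_1 gamma(0) + c_1
Substituting the second into the first: gamma(0) (1 - phi_1^2) = c_0 + phi_1 c_1, so
  gamma(0) = (c_0 + phi_1 c_1) / (1 - phi_1^2) = (0.990028 + (-0.572)(0.554)) / (1 - (-0.572)^2) = 0.67314 / 0.672816 = 1.000482.
  gamma(1) = phi_1 gamma(0) + c_1 = (-0.572)(1.000482) + (0.554) = -0.018275.
For k = 2 (> q): gamma(2) = phi_1 gamma(1) = (-0.572)(-0.018275) = 0.010454.
Therefore gamma(2) = 0.0105 (to 4 decimal places).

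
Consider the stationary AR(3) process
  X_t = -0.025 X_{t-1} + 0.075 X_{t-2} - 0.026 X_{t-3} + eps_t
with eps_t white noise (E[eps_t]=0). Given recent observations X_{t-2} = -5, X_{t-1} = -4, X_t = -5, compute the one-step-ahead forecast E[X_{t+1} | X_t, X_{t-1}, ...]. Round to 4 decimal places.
E[X_{t+1} \mid \mathcal F_t] = -0.0450

For an AR(p) model X_t = c + sum_i phi_i X_{t-i} + eps_t, the
one-step-ahead conditional mean is
  E[X_{t+1} | X_t, ...] = c + sum_i phi_i X_{t+1-i}.
Substitute known values:
  E[X_{t+1} | ...] = (-0.025) * (-5) + (0.075) * (-4) + (-0.026) * (-5)
                   = -0.0450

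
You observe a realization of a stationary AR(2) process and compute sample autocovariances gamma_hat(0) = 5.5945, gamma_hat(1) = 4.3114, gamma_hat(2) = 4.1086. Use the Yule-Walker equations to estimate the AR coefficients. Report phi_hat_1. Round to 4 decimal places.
\hat\phi_{1} = 0.5040

The Yule-Walker equations for an AR(p) process read, in matrix form,
  Gamma_p phi = r_p,   with   (Gamma_p)_{ij} = gamma(|i - j|),
                       (r_p)_i = gamma(i),   i,j = 1..p.
Substitute the sample gammas (Toeplitz matrix and right-hand side of size 2):
  Gamma_p = [[5.5945, 4.3114], [4.3114, 5.5945]]
  r_p     = [4.3114, 4.1086]
Written out:
  5.5945 phi_1 + 4.3114 phi_2 = 4.3114
  4.3114 phi_1 + 5.5945 phi_2 = 4.1086
Solve by Cramer's rule:
  det = gamma(0)^2 - gamma(1)^2 = (5.5945)^2 - (4.3114)^2 = 31.29843025 - 18.58816996 = 12.71026029
  phi_hat_1 = [gamma(1) gamma(0) - gamma(1) gamma(2)] / det = [(4.3114)(5.5945) - (4.3114)(4.1086)] / 12.71026029 = 6.40630926 / 12.71026029 = 0.504
  phi_hat_2 = [gamma(0) gamma(2) - gamma(1)^2] / det = [(5.5945)(4.1086) - (4.3114)^2] / 12.71026029 = 4.39739274 / 12.71026029 = 0.346
So phi_hat = [0.5040, 0.3460].
Therefore phi_hat_1 = 0.5040.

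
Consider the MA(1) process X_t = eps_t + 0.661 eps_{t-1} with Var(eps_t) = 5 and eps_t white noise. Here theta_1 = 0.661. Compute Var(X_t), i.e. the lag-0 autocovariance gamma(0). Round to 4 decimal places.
\gamma(0) = 7.1846

For an MA(q) process X_t = eps_t + sum_i theta_i eps_{t-i} with
Var(eps_t) = sigma^2, the variance is
  gamma(0) = sigma^2 * (1 + sum_i theta_i^2).
  sum_i theta_i^2 = (0.661)^2 = 0.436921.
  gamma(0) = 5 * (1 + 0.436921) = 5 * 1.436921 = 7.184605, which rounds to 7.1846.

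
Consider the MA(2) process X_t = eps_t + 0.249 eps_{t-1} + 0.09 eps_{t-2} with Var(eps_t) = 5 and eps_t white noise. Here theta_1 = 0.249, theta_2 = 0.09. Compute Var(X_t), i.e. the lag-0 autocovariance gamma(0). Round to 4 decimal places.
\gamma(0) = 5.3505

For an MA(q) process X_t = eps_t + sum_i theta_i eps_{t-i} with
Var(eps_t) = sigma^2, the variance is
  gamma(0) = sigma^2 * (1 + sum_i theta_i^2).
  sum_i theta_i^2 = (0.249)^2 + (0.09)^2 = 0.062001 + 0.0081 = 0.070101.
  gamma(0) = 5 * (1 + 0.070101) = 5 * 1.070101 = 5.350505, which rounds to 5.3505.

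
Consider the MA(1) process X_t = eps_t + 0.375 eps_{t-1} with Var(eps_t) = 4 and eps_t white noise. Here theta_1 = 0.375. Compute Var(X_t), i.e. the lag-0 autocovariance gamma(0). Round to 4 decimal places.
\gamma(0) = 4.5625

For an MA(q) process X_t = eps_t + sum_i theta_i eps_{t-i} with
Var(eps_t) = sigma^2, the variance is
  gamma(0) = sigma^2 * (1 + sum_i theta_i^2).
  sum_i theta_i^2 = (0.375)^2 = 0.140625.
  gamma(0) = 4 * (1 + 0.140625) = 4 * 1.140625 = 4.5625.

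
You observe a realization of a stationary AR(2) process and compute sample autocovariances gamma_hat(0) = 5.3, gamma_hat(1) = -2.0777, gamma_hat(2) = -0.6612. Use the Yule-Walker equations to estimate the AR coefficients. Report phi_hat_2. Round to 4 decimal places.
\hat\phi_{2} = -0.3290

The Yule-Walker equations for an AR(p) process read, in matrix form,
  Gamma_p phi = r_p,   with   (Gamma_p)_{ij} = gamma(|i - j|),
                       (r_p)_i = gamma(i),   i,j = 1..p.
Substitute the sample gammas (Toeplitz matrix and right-hand side of size 2):
  Gamma_p = [[5.3, -2.0777], [-2.0777, 5.3]]
  r_p     = [-2.0777, -0.6612]
Written out:
  5.3 phi_1 - 2.0777 phi_2 = -2.0777
  -2.0777 phi_1 + 5.3 phi_2 = -0.6612
Solve by Cramer's rule:
  det = gamma(0)^2 - gamma(1)^2 = (5.3)^2 - (-2.0777)^2 = 28.09 - 4.31683729 = 23.77316271
  phi_hat_1 = [gamma(1) gamma(0) - gamma(1) gamma(2)] / det = [(-2.0777)(5.3) - (-2.0777)(-0.6612)] / 23.77316271 = -12.38558524 / 23.77316271 = -0.521
  phi_hat_2 = [gamma(0) gamma(2) - gamma(1)^2] / det = [(5.3)(-0.6612) - (-2.0777)^2] / 23.77316271 = -7.82119729 / 23.77316271 = -0.329
So phi_hat = [-0.5210, -0.3290].
Therefore phi_hat_2 = -0.3290.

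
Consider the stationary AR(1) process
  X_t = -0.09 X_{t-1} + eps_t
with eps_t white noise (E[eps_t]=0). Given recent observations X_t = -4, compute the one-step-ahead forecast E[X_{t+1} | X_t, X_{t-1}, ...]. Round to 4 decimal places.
E[X_{t+1} \mid \mathcal F_t] = 0.3600

For an AR(p) model X_t = c + sum_i phi_i X_{t-i} + eps_t, the
one-step-ahead conditional mean is
  E[X_{t+1} | X_t, ...] = c + sum_i phi_i X_{t+1-i}.
Substitute known values:
  E[X_{t+1} | ...] = (-0.09) * (-4)
                   = 0.3600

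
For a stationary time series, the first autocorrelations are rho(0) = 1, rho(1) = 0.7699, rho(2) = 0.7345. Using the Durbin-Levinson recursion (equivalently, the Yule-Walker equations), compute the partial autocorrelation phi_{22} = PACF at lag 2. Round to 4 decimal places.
\phi_{22} = 0.3481

The PACF at lag k is phi_{kk}, the last component of the solution
to the Yule-Walker system G_k phi = r_k where
  (G_k)_{ij} = rho(|i - j|), (r_k)_i = rho(i), i,j = 1..k.
Equivalently, Durbin-Levinson gives phi_{kk} iteratively:
  phi_{11} = rho(1)
  phi_{kk} = [rho(k) - sum_{j=1..k-1} phi_{k-1,j} rho(k-j)]
            / [1 - sum_{j=1..k-1} phi_{k-1,j} rho(j)],
  phi_{k,j} = phi_{k-1,j} - phi_{kk} phi_{k-1,k-j},  j = 1..k-1.
Step k = 1:
  phi_11 = rho(1) = 0.7699.
Step k = 2:
  phi_22 = [rho(2) - phi_11 rho(1)] / [1 - phi_11 rho(1)] = [0.7345 - (0.7699)(0.7699)] / [1 - (0.7699)(0.7699)]
         = 0.14175399 / 0.40725399 = 0.3481.
Therefore phi_{22} = 0.3481.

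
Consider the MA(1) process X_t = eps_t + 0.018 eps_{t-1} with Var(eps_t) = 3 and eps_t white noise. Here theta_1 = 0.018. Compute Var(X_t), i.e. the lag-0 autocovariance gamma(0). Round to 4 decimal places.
\gamma(0) = 3.0010

For an MA(q) process X_t = eps_t + sum_i theta_i eps_{t-i} with
Var(eps_t) = sigma^2, the variance is
  gamma(0) = sigma^2 * (1 + sum_i theta_i^2).
  sum_i theta_i^2 = (0.018)^2 = 0.000324.
  gamma(0) = 3 * (1 + 0.000324) = 3 * 1.000324 = 3.000972, which rounds to 3.0010.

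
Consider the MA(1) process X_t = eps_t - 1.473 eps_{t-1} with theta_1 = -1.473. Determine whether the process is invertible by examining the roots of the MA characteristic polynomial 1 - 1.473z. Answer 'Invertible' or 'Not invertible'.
\text{Not invertible}

The MA(q) characteristic polynomial is P(z) = 1 - 1.473z.
Invertibility requires all roots to lie outside the unit circle, i.e. |z| > 1 for every root.
This is linear in z: 1 + (-1.473) z = 0  =>  z = -1/(-1.473) = 0.678887,  |z| = 0.678887.
Moduli of all roots: 0.6789.
All moduli strictly greater than 1? No.
Verdict: Not invertible.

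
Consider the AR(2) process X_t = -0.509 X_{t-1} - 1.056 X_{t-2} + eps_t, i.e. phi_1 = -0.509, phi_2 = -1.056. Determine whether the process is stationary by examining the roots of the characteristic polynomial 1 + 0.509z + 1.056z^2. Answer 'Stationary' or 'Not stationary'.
\text{Not stationary}

The AR(p) characteristic polynomial is P(z) = 1 + 0.509z + 1.056z^2.
Stationarity requires all roots to lie outside the unit circle, i.e. |z| > 1 for every root.
Set 1 + (0.509) z + (1.056) z^2 = 0, i.e. a z^2 + b z + c = 0 with a = 1.056, b = 0.509, c = 1.
Discriminant D = b^2 - 4ac = (0.509)^2 - 4*(1.056)*1 = 0.259081 - (4.224) = -3.964919.
D < 0, so the roots are the complex-conjugate pair z = (-b +/- i sqrt(-D)) / (2a) = -0.241 +/- 0.9428i.
For a conjugate pair |z|^2 = z * conj(z) = (product of roots) = c/a = 1/(1.056) = 0.94697, so |z| = sqrt(0.94697) = 0.9731 for both roots.
Moduli of all roots: 0.9731, 0.9731.
All moduli strictly greater than 1? No.
Verdict: Not stationary.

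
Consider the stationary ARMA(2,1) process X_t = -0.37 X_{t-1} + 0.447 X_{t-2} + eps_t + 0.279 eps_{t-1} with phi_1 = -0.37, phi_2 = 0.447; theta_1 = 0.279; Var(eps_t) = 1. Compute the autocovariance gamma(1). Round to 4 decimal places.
\gamma(1) = -0.5620

Multiply the model equation by X_{t-k} and take expectations. With theta_0 = psi_0 = 1 and psi_j the MA(infinity) weights, this gives
  gamma(k) - sum_i phi_i gamma(k-i) = c_k,
  c_k = sigma^2 * sum_{j=k..q} theta_j psi_{j-k}   (c_k = 0 for k > q),
using gamma(-m) = gamma(m).
psi-weights needed (psi_j = theta_j + sum_i phi_i psi_{j-i}):
  psi_1 = theta_1 + phi_1 = 0.279 + (-0.37) = -0.091
Right-hand sides:
  c_0 = sigma^2 (1 + theta_1 psi_1) = 1 * (1 + (0.279)(-0.091)) = 1 * 0.974611 = 0.974611
  c_1 = sigma^2 theta_1 = 1 * (0.279) = 0.279
  c_2 = 0
Equations for k = 0, 1, 2 (AR order 2, c_2 = 0):
  (E0) gamma(0) = phi_1 gamma(1) + phi_2 gamma(2) + c_0
  (E1) gamma(1) = phi_1 gamma(0) + phi_2 gamma(1) + c_1
  (E2) gamma(2) = phi_1 gamma(1) + phi_2 gamma(0)
From (E1): gamma(1) = A gamma(0) + B with
  A = phi_1 / (1 - phi_2) = -0.37 / 0.553 = -0.669078,   B = c_1 / (1 - phi_2) = 0.279 / 0.553 = 0.504521.
Insert (E2) into (E0): gamma(0) (1 - phi_2^2) = phi_1 (1 + phi_2) gamma(1) + c_0.
  phi_1 (1 + phi_2) = (-0.37)(1.447) = -0.53539,   1 - phi_2^2 = 0.800191.
Replace gamma(1) by A gamma(0) + B and collect gamma(0):
  gamma(0) [0.800191 - (-0.53539)(-0.669078)] = (-0.53539)(0.504521) + 0.974611
  gamma(0) * 0.441973 = 0.704496
  gamma(0) = 0.704496 / 0.441973 = 1.593977.
  gamma(1) = A gamma(0) + B = (-0.669078)(1.593977) + (0.504521) = -0.561974.
Therefore gamma(1) = -0.5620 (to 4 decimal places).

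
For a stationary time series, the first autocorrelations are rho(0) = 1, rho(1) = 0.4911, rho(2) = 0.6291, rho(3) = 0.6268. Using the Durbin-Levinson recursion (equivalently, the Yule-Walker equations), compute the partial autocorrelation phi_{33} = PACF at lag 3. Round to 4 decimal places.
\phi_{33} = 0.4009

The PACF at lag k is phi_{kk}, the last component of the solution
to the Yule-Walker system G_k phi = r_k where
  (G_k)_{ij} = rho(|i - j|), (r_k)_i = rho(i), i,j = 1..k.
Equivalently, Durbin-Levinson gives phi_{kk} iteratively:
  phi_{11} = rho(1)
  phi_{kk} = [rho(k) - sum_{j=1..k-1} phi_{k-1,j} rho(k-j)]
            / [1 - sum_{j=1..k-1} phi_{k-1,j} rho(j)],
  phi_{k,j} = phi_{k-1,j} - phi_{kk} phi_{k-1,k-j},  j = 1..k-1.
Step k = 1:
  phi_11 = rho(1) = 0.4911.
Step k = 2:
  phi_22 = [rho(2) - phi_11 rho(1)] / [1 - phi_11 rho(1)] = [0.6291 - (0.4911)(0.4911)] / [1 - (0.4911)(0.4911)]
         = 0.38792079 / 0.75882079 = 0.511215.
  Update: phi_21 = phi_11 - phi_22 phi_11 = 0.4911 - (0.511215)(0.4911) = 0.240042.
Step k = 3:
  phi_33 = [rho(3) - phi_21 rho(2) - phi_22 rho(1)] / [1 - phi_21 rho(1) - phi_22 rho(2)]
    numerator   = 0.6268 - (0.240042)(0.6291) - (0.511215)(0.4911) = 0.22473164
    denominator = 1 - (0.240042)(0.4911) - (0.511215)(0.6291) = 0.56050975
  phi_33 = 0.22473164 / 0.56050975 = 0.4009.
Therefore phi_{33} = 0.4009.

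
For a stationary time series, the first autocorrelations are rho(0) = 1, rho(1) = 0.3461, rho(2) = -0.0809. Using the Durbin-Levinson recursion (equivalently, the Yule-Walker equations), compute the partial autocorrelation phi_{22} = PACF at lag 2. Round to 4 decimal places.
\phi_{22} = -0.2280

The PACF at lag k is phi_{kk}, the last component of the solution
to the Yule-Walker system G_k phi = r_k where
  (G_k)_{ij} = rho(|i - j|), (r_k)_i = rho(i), i,j = 1..k.
Equivalently, Durbin-Levinson gives phi_{kk} iteratively:
  phi_{11} = rho(1)
  phi_{kk} = [rho(k) - sum_{j=1..k-1} phi_{k-1,j} rho(k-j)]
            / [1 - sum_{j=1..k-1} phi_{k-1,j} rho(j)],
  phi_{k,j} = phi_{k-1,j} - phi_{kk} phi_{k-1,k-j},  j = 1..k-1.
Step k = 1:
  phi_11 = rho(1) = 0.3461.
Step k = 2:
  phi_22 = [rho(2) - phi_11 rho(1)] / [1 - phi_11 rho(1)] = [-0.0809 - (0.3461)(0.3461)] / [1 - (0.3461)(0.3461)]
         = -0.20068521 / 0.88021479 = -0.228.
Therefore phi_{22} = -0.2280.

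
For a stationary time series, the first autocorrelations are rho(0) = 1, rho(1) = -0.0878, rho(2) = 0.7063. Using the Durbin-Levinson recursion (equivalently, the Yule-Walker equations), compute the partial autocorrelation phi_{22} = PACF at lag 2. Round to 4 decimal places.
\phi_{22} = 0.7040

The PACF at lag k is phi_{kk}, the last component of the solution
to the Yule-Walker system G_k phi = r_k where
  (G_k)_{ij} = rho(|i - j|), (r_k)_i = rho(i), i,j = 1..k.
Equivalently, Durbin-Levinson gives phi_{kk} iteratively:
  phi_{11} = rho(1)
  phi_{kk} = [rho(k) - sum_{j=1..k-1} phi_{k-1,j} rho(k-j)]
            / [1 - sum_{j=1..k-1} phi_{k-1,j} rho(j)],
  phi_{k,j} = phi_{k-1,j} - phi_{kk} phi_{k-1,k-j},  j = 1..k-1.
Step k = 1:
  phi_11 = rho(1) = -0.0878.
Step k = 2:
  phi_22 = [rho(2) - phi_11 rho(1)] / [1 - phi_11 rho(1)] = [0.7063 - (-0.0878)(-0.0878)] / [1 - (-0.0878)(-0.0878)]
         = 0.69859116 / 0.99229116 = 0.704.
Therefore phi_{22} = 0.7040.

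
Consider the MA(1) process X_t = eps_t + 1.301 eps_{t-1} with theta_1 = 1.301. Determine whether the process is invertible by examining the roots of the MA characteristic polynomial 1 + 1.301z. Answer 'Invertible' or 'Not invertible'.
\text{Not invertible}

The MA(q) characteristic polynomial is P(z) = 1 + 1.301z.
Invertibility requires all roots to lie outside the unit circle, i.e. |z| > 1 for every root.
This is linear in z: 1 + (1.301) z = 0  =>  z = -1/(1.301) = -0.76864,  |z| = 0.76864.
Moduli of all roots: 0.7686.
All moduli strictly greater than 1? No.
Verdict: Not invertible.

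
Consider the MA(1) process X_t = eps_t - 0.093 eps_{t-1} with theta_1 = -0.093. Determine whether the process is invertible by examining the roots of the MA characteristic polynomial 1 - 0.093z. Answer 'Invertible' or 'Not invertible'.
\text{Invertible}

The MA(q) characteristic polynomial is P(z) = 1 - 0.093z.
Invertibility requires all roots to lie outside the unit circle, i.e. |z| > 1 for every root.
This is linear in z: 1 + (-0.093) z = 0  =>  z = -1/(-0.093) = 10.752688,  |z| = 10.752688.
Moduli of all roots: 10.7527.
All moduli strictly greater than 1? Yes.
Verdict: Invertible.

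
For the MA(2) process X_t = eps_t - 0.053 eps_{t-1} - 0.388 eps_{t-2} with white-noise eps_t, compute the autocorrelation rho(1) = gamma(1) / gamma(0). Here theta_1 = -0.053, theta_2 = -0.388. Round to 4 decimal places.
\rho(1) = -0.0281

For an MA(q) process with theta_0 = 1, the autocovariance is
  gamma(k) = sigma^2 * sum_{i=0..q-k} theta_i * theta_{i+k},
and rho(k) = gamma(k) / gamma(0). Sigma^2 cancels.
  numerator   = (1)*(-0.053) + (-0.053)*(-0.388) = -0.032436.
  denominator = (1)^2 + (-0.053)^2 + (-0.388)^2 = 1.153353.
  rho(1) = -0.032436 / 1.153353 = -0.0281.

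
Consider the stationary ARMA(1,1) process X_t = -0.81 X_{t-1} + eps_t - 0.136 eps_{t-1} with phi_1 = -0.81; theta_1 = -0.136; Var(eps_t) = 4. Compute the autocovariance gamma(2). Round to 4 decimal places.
\gamma(2) = 9.8944

Multiply the model equation by X_{t-k} and take expectations. With theta_0 = psi_0 = 1 and psi_j the MA(infinity) weights, this gives
  gamma(k) - sum_i phi_i gamma(k-i) = c_k,
  c_k = sigma^2 * sum_{j=k..q} theta_j psi_{j-k}   (c_k = 0 for k > q),
using gamma(-m) = gamma(m).
psi-weights needed (psi_j = theta_j + sum_i phi_i psi_{j-i}):
  psi_1 = theta_1 + phi_1 = -0.136 + (-0.81) = -0.946
Right-hand sides:
  c_0 = sigma^2 (1 + theta_1 psi_1) = 4 * (1 + (-0.136)(-0.946)) = 4 * 1.128656 = 4.514624
  c_1 = sigma^2 theta_1 = 4 * (-0.136) = -0.544
  c_2 = 0
Equations for k = 0 and k = 1 (AR order 1):
  gamma(0) = phi_1 gamma(1) + c_0
  gamma(1) = phi_1 gamma(0) + c_1
Substituting the second into the first: gamma(0) (1 - phi_1^2) = c_0 + phi_1 c_1, so
  gamma(0) = (c_0 + phi_1 c_1) / (1 - phi_1^2) = (4.514624 + (-0.81)(-0.544)) / (1 - (-0.81)^2) = 4.955264 / 0.3439 = 14.409026.
  gamma(1) = phi_1 gamma(0) + c_1 = (-0.81)(14.409026) + (-0.544) = -12.215311.
For k = 2 (> q): gamma(2) = phi_1 gamma(1) = (-0.81)(-12.215311) = 9.894402.
Therefore gamma(2) = 9.8944 (to 4 decimal places).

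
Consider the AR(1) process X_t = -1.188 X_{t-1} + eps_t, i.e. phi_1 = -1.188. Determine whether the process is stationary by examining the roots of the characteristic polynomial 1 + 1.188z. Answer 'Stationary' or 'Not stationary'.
\text{Not stationary}

The AR(p) characteristic polynomial is P(z) = 1 + 1.188z.
Stationarity requires all roots to lie outside the unit circle, i.e. |z| > 1 for every root.
This is linear in z: 1 + (1.188) z = 0  =>  z = -1/(1.188) = -0.841751,  |z| = 0.841751.
Moduli of all roots: 0.8418.
All moduli strictly greater than 1? No.
Verdict: Not stationary.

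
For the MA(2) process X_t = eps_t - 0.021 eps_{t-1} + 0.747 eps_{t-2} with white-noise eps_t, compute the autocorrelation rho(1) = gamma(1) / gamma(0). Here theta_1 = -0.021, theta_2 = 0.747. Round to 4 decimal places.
\rho(1) = -0.0235

For an MA(q) process with theta_0 = 1, the autocovariance is
  gamma(k) = sigma^2 * sum_{i=0..q-k} theta_i * theta_{i+k},
and rho(k) = gamma(k) / gamma(0). Sigma^2 cancels.
  numerator   = (1)*(-0.021) + (-0.021)*(0.747) = -0.036687.
  denominator = (1)^2 + (-0.021)^2 + (0.747)^2 = 1.55845.
  rho(1) = -0.036687 / 1.55845 = -0.0235.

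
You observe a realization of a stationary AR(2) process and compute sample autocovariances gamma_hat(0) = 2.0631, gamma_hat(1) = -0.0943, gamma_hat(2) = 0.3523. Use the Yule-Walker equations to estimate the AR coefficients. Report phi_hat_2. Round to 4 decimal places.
\hat\phi_{2} = 0.1690

The Yule-Walker equations for an AR(p) process read, in matrix form,
  Gamma_p phi = r_p,   with   (Gamma_p)_{ij} = gamma(|i - j|),
                       (r_p)_i = gamma(i),   i,j = 1..p.
Substitute the sample gammas (Toeplitz matrix and right-hand side of size 2):
  Gamma_p = [[2.0631, -0.0943], [-0.0943, 2.0631]]
  r_p     = [-0.0943, 0.3523]
Written out:
  2.0631 phi_1 - 0.0943 phi_2 = -0.0943
  -0.0943 phi_1 + 2.0631 phi_2 = 0.3523
Solve by Cramer's rule:
  det = gamma(0)^2 - gamma(1)^2 = (2.0631)^2 - (-0.0943)^2 = 4.25638161 - 0.00889249 = 4.24748912
  phi_hat_1 = [gamma(1) gamma(0) - gamma(1) gamma(2)] / det = [(-0.0943)(2.0631) - (-0.0943)(0.3523)] / 4.24748912 = -0.16132844 / 4.24748912 = -0.038
  phi_hat_2 = [gamma(0) gamma(2) - gamma(1)^2] / det = [(2.0631)(0.3523) - (-0.0943)^2] / 4.24748912 = 0.71793764 / 4.24748912 = 0.169
So phi_hat = [-0.0380, 0.1690].
Therefore phi_hat_2 = 0.1690.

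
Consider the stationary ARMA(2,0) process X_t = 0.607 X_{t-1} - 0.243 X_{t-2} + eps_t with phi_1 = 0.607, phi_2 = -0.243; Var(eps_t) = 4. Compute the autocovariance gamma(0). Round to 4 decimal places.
\gamma(0) = 5.5822

Multiply the model equation by X_{t-k} and take expectations. With theta_0 = psi_0 = 1 and psi_j the MA(infinity) weights, this gives
  gamma(k) - sum_i phi_i gamma(k-i) = c_k,
  c_k = sigma^2 * sum_{j=k..q} theta_j psi_{j-k}   (c_k = 0 for k > q),
using gamma(-m) = gamma(m).
Pure AR (q = 0): c_0 = sigma^2 = 4, c_k = 0 for k >= 1.
Equations for k = 0, 1, 2 (AR order 2, c_2 = 0):
  (E0) gamma(0) = phi_1 gamma(1) + phi_2 gamma(2) + c_0
  (E1) gamma(1) = phi_1 gamma(0) + phi_2 gamma(1) + c_1
  (E2) gamma(2) = phi_1 gamma(1) + phi_2 gamma(0)
From (E1): gamma(1) = A gamma(0) + B with
  A = phi_1 / (1 - phi_2) = 0.607 / 1.243 = 0.488335,   B = c_1 / (1 - phi_2) = 0 / 1.243 = 0.
Insert (E2) into (E0): gamma(0) (1 - phi_2^2) = phi_1 (1 + phi_2) gamma(1) + c_0.
  phi_1 (1 + phi_2) = (0.607)(0.757) = 0.459499,   1 - phi_2^2 = 0.940951.
Replace gamma(1) by A gamma(0) + B and collect gamma(0):
  gamma(0) [0.940951 - (0.459499)(0.488335)] = c_0 = 4
  gamma(0) * 0.716562 = 4
  gamma(0) = 4 / 0.716562 = 5.582213.
Therefore gamma(0) = 5.5822 (to 4 decimal places).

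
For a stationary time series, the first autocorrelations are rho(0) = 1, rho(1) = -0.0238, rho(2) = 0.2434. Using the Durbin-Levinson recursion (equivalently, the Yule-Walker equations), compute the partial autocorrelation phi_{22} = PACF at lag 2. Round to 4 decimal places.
\phi_{22} = 0.2430

The PACF at lag k is phi_{kk}, the last component of the solution
to the Yule-Walker system G_k phi = r_k where
  (G_k)_{ij} = rho(|i - j|), (r_k)_i = rho(i), i,j = 1..k.
Equivalently, Durbin-Levinson gives phi_{kk} iteratively:
  phi_{11} = rho(1)
  phi_{kk} = [rho(k) - sum_{j=1..k-1} phi_{k-1,j} rho(k-j)]
            / [1 - sum_{j=1..k-1} phi_{k-1,j} rho(j)],
  phi_{k,j} = phi_{k-1,j} - phi_{kk} phi_{k-1,k-j},  j = 1..k-1.
Step k = 1:
  phi_11 = rho(1) = -0.0238.
Step k = 2:
  phi_22 = [rho(2) - phi_11 rho(1)] / [1 - phi_11 rho(1)] = [0.2434 - (-0.0238)(-0.0238)] / [1 - (-0.0238)(-0.0238)]
         = 0.24283356 / 0.99943356 = 0.243.
Therefore phi_{22} = 0.2430.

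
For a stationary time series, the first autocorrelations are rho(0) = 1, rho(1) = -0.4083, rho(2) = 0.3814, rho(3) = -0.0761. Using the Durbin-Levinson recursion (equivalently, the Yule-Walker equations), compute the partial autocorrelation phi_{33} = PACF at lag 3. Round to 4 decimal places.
\phi_{33} = 0.1860

The PACF at lag k is phi_{kk}, the last component of the solution
to the Yule-Walker system G_k phi = r_k where
  (G_k)_{ij} = rho(|i - j|), (r_k)_i = rho(i), i,j = 1..k.
Equivalently, Durbin-Levinson gives phi_{kk} iteratively:
  phi_{11} = rho(1)
  phi_{kk} = [rho(k) - sum_{j=1..k-1} phi_{k-1,j} rho(k-j)]
            / [1 - sum_{j=1..k-1} phi_{k-1,j} rho(j)],
  phi_{k,j} = phi_{k-1,j} - phi_{kk} phi_{k-1,k-j},  j = 1..k-1.
Step k = 1:
  phi_11 = rho(1) = -0.4083.
Step k = 2:
  phi_22 = [rho(2) - phi_11 rho(1)] / [1 - phi_11 rho(1)] = [0.3814 - (-0.4083)(-0.4083)] / [1 - (-0.4083)(-0.4083)]
         = 0.21469111 / 0.83329111 = 0.257642.
  Update: phi_21 = phi_11 - phi_22 phi_11 = -0.4083 - (0.257642)(-0.4083) = -0.303105.
Step k = 3:
  phi_33 = [rho(3) - phi_21 rho(2) - phi_22 rho(1)] / [1 - phi_21 rho(1) - phi_22 rho(2)]
    numerator   = -0.0761 - (-0.303105)(0.3814) - (0.257642)(-0.4083) = 0.14469949
    denominator = 1 - (-0.303105)(-0.4083) - (0.257642)(0.3814) = 0.77797758
  phi_33 = 0.14469949 / 0.77797758 = 0.186.
Therefore phi_{33} = 0.1860.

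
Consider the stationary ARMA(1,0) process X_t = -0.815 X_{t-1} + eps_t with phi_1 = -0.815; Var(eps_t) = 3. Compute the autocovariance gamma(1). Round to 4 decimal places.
\gamma(1) = -7.2817

Multiply the model equation by X_{t-k} and take expectations. With theta_0 = psi_0 = 1 and psi_j the MA(infinity) weights, this gives
  gamma(k) - sum_i phi_i gamma(k-i) = c_k,
  c_k = sigma^2 * sum_{j=k..q} theta_j psi_{j-k}   (c_k = 0 for k > q),
using gamma(-m) = gamma(m).
Pure AR (q = 0): c_0 = sigma^2 = 3, c_k = 0 for k >= 1.
Equations for k = 0 and k = 1 (AR order 1):
  gamma(0) = phi_1 gamma(1) + c_0
  gamma(1) = phi_1 gamma(0) + c_1
Substituting the second into the first: gamma(0) (1 - phi_1^2) = c_0 + phi_1 c_1, so
  gamma(0) = c_0 / (1 - phi_1^2) = 3 / (1 - (-0.815)^2) = 3 / 0.335775 = 8.934554.
  gamma(1) = phi_1 gamma(0) = (-0.815)(8.934554) = -7.281662.
Therefore gamma(1) = -7.2817 (to 4 decimal places).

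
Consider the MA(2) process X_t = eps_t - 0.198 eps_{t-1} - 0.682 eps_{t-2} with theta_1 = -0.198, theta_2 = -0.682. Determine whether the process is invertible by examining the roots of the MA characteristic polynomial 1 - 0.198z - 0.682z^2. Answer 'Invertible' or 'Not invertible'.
\text{Invertible}

The MA(q) characteristic polynomial is P(z) = 1 - 0.198z - 0.682z^2.
Invertibility requires all roots to lie outside the unit circle, i.e. |z| > 1 for every root.
Set 1 + (-0.198) z + (-0.682) z^2 = 0, i.e. a z^2 + b z + c = 0 with a = -0.682, b = -0.198, c = 1.
Discriminant D = b^2 - 4ac = (-0.198)^2 - 4*(-0.682)*1 = 0.039204 - (-2.728) = 2.767204.
D >= 0, so the roots are real: z = (-b +/- sqrt(D)) / (2a) = (0.198 +/- 1.663492) / (-1.364).
  z_1 = (0.198 + 1.663492) / (-1.364) = -1.3647,   |z_1| = 1.3647.
  z_2 = (0.198 - 1.663492) / (-1.364) = 1.0744,   |z_2| = 1.0744.
Moduli of all roots: 1.3647, 1.0744.
All moduli strictly greater than 1? Yes.
Verdict: Invertible.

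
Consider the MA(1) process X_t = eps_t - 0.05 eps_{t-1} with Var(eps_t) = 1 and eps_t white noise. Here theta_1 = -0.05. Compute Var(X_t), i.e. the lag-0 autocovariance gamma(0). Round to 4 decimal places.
\gamma(0) = 1.0025

For an MA(q) process X_t = eps_t + sum_i theta_i eps_{t-i} with
Var(eps_t) = sigma^2, the variance is
  gamma(0) = sigma^2 * (1 + sum_i theta_i^2).
  sum_i theta_i^2 = (-0.05)^2 = 0.0025.
  gamma(0) = 1 * (1 + 0.0025) = 1 * 1.0025 = 1.0025.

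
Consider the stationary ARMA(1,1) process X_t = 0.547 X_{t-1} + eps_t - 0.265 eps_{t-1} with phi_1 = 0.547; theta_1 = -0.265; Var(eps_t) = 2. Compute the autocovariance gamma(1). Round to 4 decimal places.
\gamma(1) = 0.6881

Multiply the model equation by X_{t-k} and take expectations. With theta_0 = psi_0 = 1 and psi_j the MA(infinity) weights, this gives
  gamma(k) - sum_i phi_i gamma(k-i) = c_k,
  c_k = sigma^2 * sum_{j=k..q} theta_j psi_{j-k}   (c_k = 0 for k > q),
using gamma(-m) = gamma(m).
psi-weights needed (psi_j = theta_j + sum_i phi_i psi_{j-i}):
  psi_1 = theta_1 + phi_1 = -0.265 + (0.547) = 0.282
Right-hand sides:
  c_0 = sigma^2 (1 + theta_1 psi_1) = 2 * (1 + (-0.265)(0.282)) = 2 * 0.92527 = 1.85054
  c_1 = sigma^2 theta_1 = 2 * (-0.265) = -0.53
  c_2 = 0
Equations for k = 0 and k = 1 (AR order 1):
  gamma(0) = phi_1 gamma(1) + c_0
  gamma(1) = phi_1 gamma(0) + c_1
Substituting the second into the first: gamma(0) (1 - phi_1^2) = c_0 + phi_1 c_1, so
  gamma(0) = (c_0 + phi_1 c_1) / (1 - phi_1^2) = (1.85054 + (0.547)(-0.53)) / (1 - (0.547)^2) = 1.56063 / 0.700791 = 2.226955.
  gamma(1) = phi_1 gamma(0) + c_1 = (0.547)(2.226955) + (-0.53) = 0.688144.
Therefore gamma(1) = 0.6881 (to 4 decimal places).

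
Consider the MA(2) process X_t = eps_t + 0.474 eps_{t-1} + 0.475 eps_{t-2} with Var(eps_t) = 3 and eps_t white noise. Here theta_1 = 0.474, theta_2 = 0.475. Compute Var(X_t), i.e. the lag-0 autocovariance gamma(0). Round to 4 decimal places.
\gamma(0) = 4.3509

For an MA(q) process X_t = eps_t + sum_i theta_i eps_{t-i} with
Var(eps_t) = sigma^2, the variance is
  gamma(0) = sigma^2 * (1 + sum_i theta_i^2).
  sum_i theta_i^2 = (0.474)^2 + (0.475)^2 = 0.224676 + 0.225625 = 0.450301.
  gamma(0) = 3 * (1 + 0.450301) = 3 * 1.450301 = 4.350903, which rounds to 4.3509.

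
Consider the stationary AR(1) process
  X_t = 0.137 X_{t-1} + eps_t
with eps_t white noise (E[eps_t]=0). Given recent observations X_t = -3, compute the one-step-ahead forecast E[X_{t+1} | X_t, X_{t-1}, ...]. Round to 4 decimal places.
E[X_{t+1} \mid \mathcal F_t] = -0.4110

For an AR(p) model X_t = c + sum_i phi_i X_{t-i} + eps_t, the
one-step-ahead conditional mean is
  E[X_{t+1} | X_t, ...] = c + sum_i phi_i X_{t+1-i}.
Substitute known values:
  E[X_{t+1} | ...] = (0.137) * (-3)
                   = -0.4110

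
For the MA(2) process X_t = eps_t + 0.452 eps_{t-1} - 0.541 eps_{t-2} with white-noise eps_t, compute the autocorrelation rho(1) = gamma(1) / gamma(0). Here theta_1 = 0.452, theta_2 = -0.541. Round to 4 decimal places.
\rho(1) = 0.1386

For an MA(q) process with theta_0 = 1, the autocovariance is
  gamma(k) = sigma^2 * sum_{i=0..q-k} theta_i * theta_{i+k},
and rho(k) = gamma(k) / gamma(0). Sigma^2 cancels.
  numerator   = (1)*(0.452) + (0.452)*(-0.541) = 0.207468.
  denominator = (1)^2 + (0.452)^2 + (-0.541)^2 = 1.496985.
  rho(1) = 0.207468 / 1.496985 = 0.1386.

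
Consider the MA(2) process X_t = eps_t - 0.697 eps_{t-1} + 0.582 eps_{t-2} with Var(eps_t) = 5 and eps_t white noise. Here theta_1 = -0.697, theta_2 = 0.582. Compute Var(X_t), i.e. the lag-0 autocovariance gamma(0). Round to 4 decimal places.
\gamma(0) = 9.1227

For an MA(q) process X_t = eps_t + sum_i theta_i eps_{t-i} with
Var(eps_t) = sigma^2, the variance is
  gamma(0) = sigma^2 * (1 + sum_i theta_i^2).
  sum_i theta_i^2 = (-0.697)^2 + (0.582)^2 = 0.485809 + 0.338724 = 0.824533.
  gamma(0) = 5 * (1 + 0.824533) = 5 * 1.824533 = 9.122665, which rounds to 9.1227.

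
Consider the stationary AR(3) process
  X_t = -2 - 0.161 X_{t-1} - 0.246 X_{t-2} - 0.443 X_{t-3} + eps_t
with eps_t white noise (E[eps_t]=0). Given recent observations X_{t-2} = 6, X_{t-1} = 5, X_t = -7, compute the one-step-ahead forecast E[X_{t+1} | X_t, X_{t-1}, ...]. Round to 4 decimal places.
E[X_{t+1} \mid \mathcal F_t] = -4.7610

For an AR(p) model X_t = c + sum_i phi_i X_{t-i} + eps_t, the
one-step-ahead conditional mean is
  E[X_{t+1} | X_t, ...] = c + sum_i phi_i X_{t+1-i}.
Substitute known values:
  E[X_{t+1} | ...] = -2 + (-0.161) * (-7) + (-0.246) * (5) + (-0.443) * (6)
                   = -4.7610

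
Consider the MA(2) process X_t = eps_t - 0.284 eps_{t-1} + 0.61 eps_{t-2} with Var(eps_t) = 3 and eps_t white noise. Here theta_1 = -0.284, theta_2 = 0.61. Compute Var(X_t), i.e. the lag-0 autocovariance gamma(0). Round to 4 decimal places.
\gamma(0) = 4.3583

For an MA(q) process X_t = eps_t + sum_i theta_i eps_{t-i} with
Var(eps_t) = sigma^2, the variance is
  gamma(0) = sigma^2 * (1 + sum_i theta_i^2).
  sum_i theta_i^2 = (-0.284)^2 + (0.61)^2 = 0.080656 + 0.3721 = 0.452756.
  gamma(0) = 3 * (1 + 0.452756) = 3 * 1.452756 = 4.358268, which rounds to 4.3583.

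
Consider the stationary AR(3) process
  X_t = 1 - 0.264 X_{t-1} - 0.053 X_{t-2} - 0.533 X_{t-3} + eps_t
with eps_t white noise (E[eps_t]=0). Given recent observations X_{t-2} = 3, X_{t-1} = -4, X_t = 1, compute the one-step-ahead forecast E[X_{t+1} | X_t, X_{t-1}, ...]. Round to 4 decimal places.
E[X_{t+1} \mid \mathcal F_t] = -0.6510

For an AR(p) model X_t = c + sum_i phi_i X_{t-i} + eps_t, the
one-step-ahead conditional mean is
  E[X_{t+1} | X_t, ...] = c + sum_i phi_i X_{t+1-i}.
Substitute known values:
  E[X_{t+1} | ...] = 1 + (-0.264) * (1) + (-0.053) * (-4) + (-0.533) * (3)
                   = -0.6510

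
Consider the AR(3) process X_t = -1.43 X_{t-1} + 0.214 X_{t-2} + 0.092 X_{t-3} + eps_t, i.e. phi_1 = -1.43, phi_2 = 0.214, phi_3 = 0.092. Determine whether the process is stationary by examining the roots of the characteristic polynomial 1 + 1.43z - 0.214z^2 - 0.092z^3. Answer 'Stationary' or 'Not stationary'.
\text{Not stationary}

The AR(p) characteristic polynomial is P(z) = 1 + 1.43z - 0.214z^2 - 0.092z^3.
Stationarity requires all roots to lie outside the unit circle, i.e. |z| > 1 for every root.
Degree 3: look for a simple real root z0 first, then factor out (1 - z/z0) and solve the remaining quadratic.
Testing z0 = -5: P(-5) = 1 + (1.43)(-5) + (-0.214)(-5)^2 + (-0.092)(-5)^3
  = 1 + (-7.15) + (-5.35) + (11.5) = 0.  So z_0 = -5 is a root, |z_0| = 5.
Divide out the factor (1 + 0.2 z) = (1 - z/z0) (since 1/z0 = -0.2):
  P(z) = (1 + 0.2 z)(1 + (1.23) z + (-0.46) z^2)
  [check: z-coef 1.23 - (-0.2) = 1.43; z^2-coef -0.46 - (-0.2)(1.23) = -0.214; z^3-coef -(-0.2)(-0.46) = -0.092.]
Remaining roots from the quadratic factor 1 + (1.23) z + (-0.46) z^2:
  Set 1 + (1.23) z + (-0.46) z^2 = 0, i.e. a z^2 + b z + c = 0 with a = -0.46, b = 1.23, c = 1.
  Discriminant D = b^2 - 4ac = (1.23)^2 - 4*(-0.46)*1 = 1.5129 - (-1.84) = 3.3529.
  D >= 0, so the roots are real: z = (-b +/- sqrt(D)) / (2a) = (-1.23 +/- 1.831093) / (-0.92).
    z_1 = (-1.23 + 1.831093) / (-0.92) = -0.6534,   |z_1| = 0.6534.
    z_2 = (-1.23 - 1.831093) / (-0.92) = 3.3273,   |z_2| = 3.3273.
Moduli of all roots: 5.0000, 0.6534, 3.3273.
All moduli strictly greater than 1? No.
Verdict: Not stationary.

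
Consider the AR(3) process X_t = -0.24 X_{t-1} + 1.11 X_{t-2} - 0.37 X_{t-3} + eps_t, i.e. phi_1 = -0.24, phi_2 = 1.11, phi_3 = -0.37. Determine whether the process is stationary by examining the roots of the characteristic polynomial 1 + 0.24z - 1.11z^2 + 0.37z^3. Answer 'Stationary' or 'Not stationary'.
\text{Not stationary}

The AR(p) characteristic polynomial is P(z) = 1 + 0.24z - 1.11z^2 + 0.37z^3.
Stationarity requires all roots to lie outside the unit circle, i.e. |z| > 1 for every root.
Degree 3: look for a simple real root z0 first, then factor out (1 - z/z0) and solve the remaining quadratic.
Testing z0 = 2: P(2) = 1 + (0.24)(2) + (-1.11)(2)^2 + (0.37)(2)^3
  = 1 + (0.48) + (-4.44) + (2.96) = 0.  So z_0 = 2 is a root, |z_0| = 2.
Divide out the factor (1 - 0.5 z) = (1 - z/z0) (since 1/z0 = 0.5):
  P(z) = (1 - 0.5 z)(1 + (0.74) z + (-0.74) z^2)
  [check: z-coef 0.74 - (0.5) = 0.24; z^2-coef -0.74 - (0.5)(0.74) = -1.11; z^3-coef -(0.5)(-0.74) = 0.37.]
Remaining roots from the quadratic factor 1 + (0.74) z + (-0.74) z^2:
  Set 1 + (0.74) z + (-0.74) z^2 = 0, i.e. a z^2 + b z + c = 0 with a = -0.74, b = 0.74, c = 1.
  Discriminant D = b^2 - 4ac = (0.74)^2 - 4*(-0.74)*1 = 0.5476 - (-2.96) = 3.5076.
  D >= 0, so the roots are real: z = (-b +/- sqrt(D)) / (2a) = (-0.74 +/- 1.872859) / (-1.48).
    z_1 = (-0.74 + 1.872859) / (-1.48) = -0.7654,   |z_1| = 0.7654.
    z_2 = (-0.74 - 1.872859) / (-1.48) = 1.7654,   |z_2| = 1.7654.
Moduli of all roots: 2.0000, 0.7654, 1.7654.
All moduli strictly greater than 1? No.
Verdict: Not stationary.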